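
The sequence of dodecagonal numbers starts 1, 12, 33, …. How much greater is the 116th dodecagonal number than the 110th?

6756

116·(5·116 − 4) = 66816 and 110·(5·110 − 4) = 60060.
Difference: 66816 − 60060 = 6756.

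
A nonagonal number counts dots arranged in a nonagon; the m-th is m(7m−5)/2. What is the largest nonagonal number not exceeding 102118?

101916

Solve n(7n−5)/2 ≤ 102118 for integer n.
n = 171 gives 101916 ≤ 102118, while n = 172 gives 103114 > 102118; so the answer is 101916.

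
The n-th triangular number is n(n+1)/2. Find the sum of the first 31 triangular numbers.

5456

Σ i(i+1)/2 = (Σi² + Σi) / 2 over i = 1..31.
Σi = 496 and Σi² = 10416.
(1·10416 + 1·496) / 2 = 10912/2 = 5456.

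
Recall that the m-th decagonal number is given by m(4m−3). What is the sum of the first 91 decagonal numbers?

Σ i(4i−3) = 4Σi² − 3Σi over i = 1..91.
Σi = 4186 and Σi² = 255346.
4·255346 − 3·4186 = 1008826.

1008826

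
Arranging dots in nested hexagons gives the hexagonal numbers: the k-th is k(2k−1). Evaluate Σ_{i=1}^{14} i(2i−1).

Σ i(2i−1) = 2Σi² − Σi over i = 1..14.
Σi = 105 and Σi² = 1015.
2·1015 − 1·105 = 1925.

1925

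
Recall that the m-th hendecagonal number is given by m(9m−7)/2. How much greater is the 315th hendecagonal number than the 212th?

243904

315·(9·315 − 7)/2 = 445410 and 212·(9·212 − 7)/2 = 201506.
Difference: 445410 − 201506 = 243904.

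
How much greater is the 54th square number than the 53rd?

107

n² − (n−1)² = 2n − 1, so 54² − 53² = 2·54 − 1 = 107.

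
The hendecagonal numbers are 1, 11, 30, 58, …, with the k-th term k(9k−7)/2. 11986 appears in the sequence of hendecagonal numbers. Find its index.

52

Set n(9n−7)/2 = 11986, giving 9n² − 7n − 23972 = 0.
The discriminant is 49 + 72·11986 = 863041, and √863041 = 929.
So n = (7 + 929) / 18 = 936/18 = 52.
Check: 52·(9·52 − 7)/2 = 11986. ✓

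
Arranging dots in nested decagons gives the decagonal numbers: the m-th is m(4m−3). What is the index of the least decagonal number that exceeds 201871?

Solve n(4n−3) > 201871 for integer n.
The largest n with value ≤ 201871 is 225 (since 201825 ≤ 201871 < 203626), so the first above is n = 226, value 203626.

226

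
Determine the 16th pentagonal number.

The 16th pentagonal number is n(3n−1)/2 with n = 16.
16·(3·16 − 1)/2 = 16·47/2 = 376.

376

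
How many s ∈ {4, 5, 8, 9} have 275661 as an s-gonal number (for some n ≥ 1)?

1

s = 4: P(4, 525) = 275625 and P(4, 526) = 276676; 275661 is not s-gonal.
s = 5: P(5, 428) = 274562 and P(5, 429) = 275847; 275661 is not s-gonal.
s = 8: P(8, 303) = 274821 and P(8, 304) = 276640; 275661 is not s-gonal.
s = 9: P(9, 281) = 275661. ✓
Hits: s ∈ {9} → 1.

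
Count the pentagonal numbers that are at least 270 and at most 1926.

The n-th pentagonal number is n(3n−1)/2.
Smallest index with value ≥ 270: n = 14 (giving 287).
Largest index with value ≤ 1926: n = 36 (giving 1926).
Indices 14 through 36: 23 terms.

23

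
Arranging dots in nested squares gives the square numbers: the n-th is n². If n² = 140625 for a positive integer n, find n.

We need n² = 140625, so n = √140625 = 375.
Check: 375² = 140625. ✓

375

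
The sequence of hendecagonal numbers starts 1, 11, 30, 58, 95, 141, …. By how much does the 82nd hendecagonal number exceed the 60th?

13981

82·(9·82 − 7)/2 = 29971 and 60·(9·60 − 7)/2 = 15990.
Difference: 29971 − 15990 = 13981.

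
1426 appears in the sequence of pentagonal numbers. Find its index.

Set n(3n−1)/2 = 1426, giving 3n² − n − 2852 = 0.
The discriminant is 1 + 24·1426 = 34225, and √34225 = 185.
So n = (1 + 185) / 6 = 186/6 = 31.
Check: 31·(3·31 − 1)/2 = 1426. ✓

31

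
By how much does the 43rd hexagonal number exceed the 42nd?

169

Consecutive hexagonal numbers differ by 4n − 3: here 4·43 − 3 = 169.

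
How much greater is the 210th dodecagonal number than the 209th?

Consecutive dodecagonal numbers differ by 10n − 9: here 10·210 − 9 = 2091.

2091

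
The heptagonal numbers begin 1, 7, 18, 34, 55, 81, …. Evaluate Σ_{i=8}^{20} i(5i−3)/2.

Σ i(5i−3)/2 = (5Σi² − 3Σi) / 2 over i = 8..20.
Σi = 210 − 28 = 182 and Σi² = 2870 − 140 = 2730.
(5·2730 − 3·182) / 2 = 13104/2 = 6552.

6552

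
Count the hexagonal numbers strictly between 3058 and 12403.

The n-th hexagonal number is n(2n−1).
Smallest index with value > 3058: n = 40 (giving 3160).
Largest index with value < 12403: n = 78 (giving 12090).
Indices 40 through 78: 39 terms.

39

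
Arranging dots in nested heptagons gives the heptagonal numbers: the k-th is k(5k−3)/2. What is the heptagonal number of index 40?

The 40th heptagonal number is n(5n−3)/2 with n = 40.
40·(5·40 − 3)/2 = 40·197/2 = 3940.

3940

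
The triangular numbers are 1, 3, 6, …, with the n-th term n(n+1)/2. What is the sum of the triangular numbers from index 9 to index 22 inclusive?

1904

Σ i(i+1)/2 = (Σi² + Σi) / 2 over i = 9..22.
Σi = 253 − 36 = 217 and Σi² = 3795 − 204 = 3591.
(1·3591 + 1·217) / 2 = 3808/2 = 1904.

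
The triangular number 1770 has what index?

Set n(n+1)/2 = 1770, giving n² + n − 3540 = 0.
So n = (-1 + 119) / 2 = 118/2 = 59.
Check: 59·60/2 = 1770. ✓

59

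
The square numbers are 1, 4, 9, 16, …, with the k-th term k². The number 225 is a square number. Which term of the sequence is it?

15

We need n² = 225, so n = √225 = 15.
Check: 15² = 225. ✓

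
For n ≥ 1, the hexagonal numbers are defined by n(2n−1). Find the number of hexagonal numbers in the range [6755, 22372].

The n-th hexagonal number is n(2n−1).
Smallest index with value ≥ 6755: n = 59 (giving 6903).
Largest index with value ≤ 22372: n = 106 (giving 22366).
Indices 59 through 106: 48 terms.

48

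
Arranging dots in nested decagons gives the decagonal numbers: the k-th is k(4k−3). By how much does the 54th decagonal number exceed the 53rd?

Consecutive decagonal numbers differ by 8n − 7: here 8·54 − 7 = 425.

425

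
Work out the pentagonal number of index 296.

131276

The 296th pentagonal number is n(3n−1)/2 with n = 296.
296·(3·296 − 1)/2 = 296·887/2 = 131276.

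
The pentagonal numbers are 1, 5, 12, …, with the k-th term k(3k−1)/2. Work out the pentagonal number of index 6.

The 6th pentagonal number is n(3n−1)/2 with n = 6.
6·(3·6 − 1)/2 = 6·17/2 = 51.

51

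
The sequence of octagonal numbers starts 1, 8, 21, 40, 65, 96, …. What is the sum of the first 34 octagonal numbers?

Σ i(3i−2) = 3Σi² − 2Σi over i = 1..34.
Σi = 595 and Σi² = 13685.
3·13685 − 2·595 = 39865.

39865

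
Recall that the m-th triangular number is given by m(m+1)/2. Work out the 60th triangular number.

1830

The 60th triangular number is n(n+1)/2 with n = 60.
60·61/2 = 3660/2 = 1830.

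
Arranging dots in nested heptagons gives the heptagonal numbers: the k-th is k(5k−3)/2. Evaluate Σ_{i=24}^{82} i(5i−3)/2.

Σ i(5i−3)/2 = (5Σi² − 3Σi) / 2 over i = 24..82.
Σi = 3403 − 276 = 3127 and Σi² = 187165 − 4324 = 182841.
(5·182841 − 3·3127) / 2 = 904824/2 = 452412.

452412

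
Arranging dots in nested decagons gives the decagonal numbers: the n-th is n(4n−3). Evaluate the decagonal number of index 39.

5967

The 39th decagonal number is n(4n−3) with n = 39.
39·(4·39 − 3) = 39·153 = 5967.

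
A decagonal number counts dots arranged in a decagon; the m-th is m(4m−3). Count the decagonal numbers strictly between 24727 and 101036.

The n-th decagonal number is n(4n−3).
Smallest index with value > 24727: n = 80 (giving 25360).
Largest index with value < 101036: n = 159 (giving 100647).
Indices 80 through 159: 80 terms.

80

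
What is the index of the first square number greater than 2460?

Solve n² > 2460 for integer n.
The largest n with value ≤ 2460 is 49 (since 2401 ≤ 2460 < 2500), so the first above is n = 50, value 2500.

50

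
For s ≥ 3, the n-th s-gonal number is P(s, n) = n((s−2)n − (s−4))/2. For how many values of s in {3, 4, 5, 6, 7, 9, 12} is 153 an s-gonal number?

2

s = 3: P(3, 17) = 153. ✓
s = 4: P(4, 12) = 144 and P(4, 13) = 169; 153 is not s-gonal.
s = 5: P(5, 10) = 145 and P(5, 11) = 176; 153 is not s-gonal.
s = 6: P(6, 9) = 153. ✓
s = 7: P(7, 8) = 148 and P(7, 9) = 189; 153 is not s-gonal.
s = 9: P(9, 6) = 111 and P(9, 7) = 154; 153 is not s-gonal.
s = 12: P(12, 5) = 105 and P(12, 6) = 156; 153 is not s-gonal.
Hits: s ∈ {3, 6} → 2.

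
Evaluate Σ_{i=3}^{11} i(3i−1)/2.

Σ i(3i−1)/2 = (3Σi² − Σi) / 2 over i = 3..11.
Σi = 66 − 3 = 63 and Σi² = 506 − 5 = 501.
(3·501 − 1·63) / 2 = 1440/2 = 720.

720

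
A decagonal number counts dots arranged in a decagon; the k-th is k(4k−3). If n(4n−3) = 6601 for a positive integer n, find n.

41

Set n(4n−3) = 6601, giving 4n² − 3n − 6601 = 0.
So n = (3 + 325) / 8 = 328/8 = 41.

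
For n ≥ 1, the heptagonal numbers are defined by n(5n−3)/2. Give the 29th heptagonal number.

29·(5·29 − 3)/2 = 29·142/2 = 29·71 = 2059.

2059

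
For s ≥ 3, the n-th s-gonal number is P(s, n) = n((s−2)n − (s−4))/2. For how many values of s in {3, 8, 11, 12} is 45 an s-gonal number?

1

s = 3: P(3, 9) = 45. ✓
s = 8: P(8, 4) = 40 and P(8, 5) = 65; 45 is not s-gonal.
s = 11: P(11, 3) = 30 and P(11, 4) = 58; 45 is not s-gonal.
s = 12: P(12, 3) = 33 and P(12, 4) = 64; 45 is not s-gonal.
Hits: s ∈ {3} → 1.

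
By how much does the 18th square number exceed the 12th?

18² = 324 and 12² = 144.
Difference: 324 − 144 = 180.

180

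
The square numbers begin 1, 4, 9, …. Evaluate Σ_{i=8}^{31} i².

Σ_{i=8}^{31} i² = 10416 − 140 = 10276.

10276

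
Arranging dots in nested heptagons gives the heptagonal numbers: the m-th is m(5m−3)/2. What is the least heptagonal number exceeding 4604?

Solve n(5n−3)/2 > 4604 for integer n.
The largest n with value ≤ 4604 is 43 (since 4558 ≤ 4604 < 4774), so the first above is n = 44, value 4774.

4774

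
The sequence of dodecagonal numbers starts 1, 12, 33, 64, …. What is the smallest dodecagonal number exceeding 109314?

Solve n(5n−4) > 109314 for integer n.
The largest n with value ≤ 109314 is 148 (since 108928 ≤ 109314 < 110409), so the first above is n = 149, value 110409.

110409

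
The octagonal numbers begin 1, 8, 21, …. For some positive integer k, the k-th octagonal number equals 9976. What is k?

58

Set n(3n−2) = 9976, giving 3n² − 2n − 9976 = 0.
The discriminant is 4 + 12·9976 = 119716, and √119716 = 346.
So n = (2 + 346) / 6 = 348/6 = 58.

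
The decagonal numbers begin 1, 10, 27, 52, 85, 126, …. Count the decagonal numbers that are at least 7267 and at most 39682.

57

The n-th decagonal number is n(4n−3).
Smallest index with value ≥ 7267: n = 43 (giving 7267).
Largest index with value ≤ 39682: n = 99 (giving 38907).
Indices 43 through 99: 57 terms.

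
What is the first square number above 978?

1024

Solve n² > 978 for integer n.
The largest n with value ≤ 978 is 31 (since 961 ≤ 978 < 1024), so the first above is n = 32, value 1024.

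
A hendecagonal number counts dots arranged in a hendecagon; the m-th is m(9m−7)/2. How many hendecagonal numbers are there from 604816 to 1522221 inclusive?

216

The n-th hendecagonal number is n(9n−7)/2.
Smallest index with value ≥ 604816: n = 367 (giving 604816).
Largest index with value ≤ 1522221: n = 582 (giving 1522221).
Indices 367 through 582: 216 terms.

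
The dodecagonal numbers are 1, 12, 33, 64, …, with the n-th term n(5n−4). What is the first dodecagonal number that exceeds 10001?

Solve n(5n−4) > 10001 for integer n.
The largest n with value ≤ 10001 is 45 (since 9945 ≤ 10001 < 10396), so the first above is n = 46, value 10396.

10396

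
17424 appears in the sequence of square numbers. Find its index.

132

We need n² = 17424, so n = √17424 = 132.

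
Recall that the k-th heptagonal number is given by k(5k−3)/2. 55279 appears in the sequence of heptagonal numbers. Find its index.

Set n(5n−3)/2 = 55279, giving 5n² − 3n − 110558 = 0.
The discriminant is 9 + 40·55279 = 2211169, and √2211169 = 1487.
So n = (3 + 1487) / 10 = 1490/10 = 149.

149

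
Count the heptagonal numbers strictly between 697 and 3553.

The n-th heptagonal number is n(5n−3)/2.
Smallest index with value > 697: n = 18 (giving 783).
Largest index with value < 3553: n = 37 (giving 3367).
Indices 18 through 37: 20 terms.

20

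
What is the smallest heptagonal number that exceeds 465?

469

Solve n(5n−3)/2 > 465 for integer n.
The largest n with value ≤ 465 is 13 (since 403 ≤ 465 < 469), so the first above is n = 14, value 469.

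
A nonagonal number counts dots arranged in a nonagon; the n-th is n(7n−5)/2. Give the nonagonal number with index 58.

11629

58·(7·58 − 5)/2 = 58·401/2 = 11629.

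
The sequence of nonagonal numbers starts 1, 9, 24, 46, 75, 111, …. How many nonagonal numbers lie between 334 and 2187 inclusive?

15

The n-th nonagonal number is n(7n−5)/2.
Smallest index with value ≥ 334: n = 11 (giving 396).
Largest index with value ≤ 2187: n = 25 (giving 2125).
Indices 11 through 25: 15 terms.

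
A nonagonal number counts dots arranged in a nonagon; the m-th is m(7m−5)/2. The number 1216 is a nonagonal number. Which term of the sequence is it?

19

Set n(7n−5)/2 = 1216, giving 7n² − 5n − 2432 = 0.
So n = (5 + 261) / 14 = 266/14 = 19.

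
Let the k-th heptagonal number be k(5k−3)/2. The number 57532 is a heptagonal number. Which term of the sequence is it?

Set n(5n−3)/2 = 57532, giving 5n² − 3n − 115064 = 0.
The discriminant is 9 + 40·57532 = 2301289, and √2301289 = 1517.
So n = (3 + 1517) / 10 = 1520/10 = 152.

152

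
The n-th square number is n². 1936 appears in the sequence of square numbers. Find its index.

We need n² = 1936, so n = √1936 = 44.

44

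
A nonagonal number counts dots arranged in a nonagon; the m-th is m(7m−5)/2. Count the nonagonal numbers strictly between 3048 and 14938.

The n-th nonagonal number is n(7n−5)/2.
Smallest index with value > 3048: n = 30 (giving 3075).
Largest index with value < 14938: n = 65 (giving 14625).
Indices 30 through 65: 36 terms.

36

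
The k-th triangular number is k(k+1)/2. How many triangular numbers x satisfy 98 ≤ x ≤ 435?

16

The n-th triangular number is n(n+1)/2.
Smallest index with value ≥ 98: n = 14 (giving 105).
Largest index with value ≤ 435: n = 29 (giving 435).
Indices 14 through 29: 16 terms.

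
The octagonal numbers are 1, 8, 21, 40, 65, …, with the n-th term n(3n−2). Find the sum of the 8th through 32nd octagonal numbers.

Σ i(3i−2) = 3Σi² − 2Σi over i = 8..32.
Σi = 528 − 28 = 500 and Σi² = 11440 − 140 = 11300.
3·11300 − 2·500 = 32900.

32900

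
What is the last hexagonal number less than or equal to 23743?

Solve n(2n−1) ≤ 23743 for integer n.
n = 109 gives 23653 ≤ 23743, while n = 110 gives 24090 > 23743; so the answer is 23653.

23653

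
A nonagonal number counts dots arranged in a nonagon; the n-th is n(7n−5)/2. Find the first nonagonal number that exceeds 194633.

195999

Solve n(7n−5)/2 > 194633 for integer n.
The largest n with value ≤ 194633 is 236 (since 194346 ≤ 194633 < 195999), so the first above is n = 237, value 195999.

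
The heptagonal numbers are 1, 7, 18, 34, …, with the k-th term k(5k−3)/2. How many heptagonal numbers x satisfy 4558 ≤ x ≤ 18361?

The n-th heptagonal number is n(5n−3)/2.
Smallest index with value ≥ 4558: n = 43 (giving 4558).
Largest index with value ≤ 18361: n = 86 (giving 18361).
Indices 43 through 86: 44 terms.

44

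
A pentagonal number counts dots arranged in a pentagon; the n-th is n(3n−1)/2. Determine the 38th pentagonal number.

38·(3·38 − 1)/2 = 38·113/2 = 2147.

2147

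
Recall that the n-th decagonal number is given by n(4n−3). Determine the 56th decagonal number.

12376

56·(4·56 − 3) = 56·221 = 12376.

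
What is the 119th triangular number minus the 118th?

119

Consecutive triangular numbers differ by n: T_{119} − T_{118} = 119.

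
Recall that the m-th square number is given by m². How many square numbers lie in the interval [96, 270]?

The n-th square number is n².
Smallest index with value ≥ 96: n = 10 (giving 100).
Largest index with value ≤ 270: n = 16 (giving 256).
Indices 10 through 16: 7 terms.

7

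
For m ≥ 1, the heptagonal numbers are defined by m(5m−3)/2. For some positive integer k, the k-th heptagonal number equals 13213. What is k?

73

Set n(5n−3)/2 = 13213, giving 5n² − 3n − 26426 = 0.
So n = (3 + 727) / 10 = 730/10 = 73.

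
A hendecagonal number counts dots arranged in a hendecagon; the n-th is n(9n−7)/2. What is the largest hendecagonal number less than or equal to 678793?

Solve n(9n−7)/2 ≤ 678793 for integer n.
n = 388 gives 676090 ≤ 678793, while n = 389 gives 679583 > 678793; so the answer is 676090.

676090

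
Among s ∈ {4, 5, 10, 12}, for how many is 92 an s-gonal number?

1

s = 4: P(4, 9) = 81 and P(4, 10) = 100; 92 is not s-gonal.
s = 5: P(5, 8) = 92. ✓
s = 10: P(10, 5) = 85 and P(10, 6) = 126; 92 is not s-gonal.
s = 12: P(12, 4) = 64 and P(12, 5) = 105; 92 is not s-gonal.
Hits: s ∈ {5} → 1.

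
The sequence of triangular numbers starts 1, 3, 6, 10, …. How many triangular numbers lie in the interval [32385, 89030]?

The n-th triangular number is n(n+1)/2.
Smallest index with value ≥ 32385: n = 254 (giving 32385).
Largest index with value ≤ 89030: n = 421 (giving 88831).
Indices 254 through 421: 168 terms.

168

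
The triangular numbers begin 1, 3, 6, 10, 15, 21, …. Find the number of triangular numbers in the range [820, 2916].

36

The n-th triangular number is n(n+1)/2.
Smallest index with value ≥ 820: n = 40 (giving 820).
Largest index with value ≤ 2916: n = 75 (giving 2850).
Indices 40 through 75: 36 terms.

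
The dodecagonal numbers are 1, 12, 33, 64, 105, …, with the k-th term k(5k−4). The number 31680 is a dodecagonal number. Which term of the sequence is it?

Set n(5n−4) = 31680, giving 5n² − 4n − 31680 = 0.
The discriminant is 16 + 20·31680 = 633616, and √633616 = 796.
So n = (4 + 796) / 10 = 800/10 = 80.

80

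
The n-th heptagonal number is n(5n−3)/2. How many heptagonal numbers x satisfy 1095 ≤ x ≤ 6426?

The n-th heptagonal number is n(5n−3)/2.
Smallest index with value ≥ 1095: n = 22 (giving 1177).
Largest index with value ≤ 6426: n = 51 (giving 6426).
Indices 22 through 51: 30 terms.

30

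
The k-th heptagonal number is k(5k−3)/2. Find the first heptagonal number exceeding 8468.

8614

Solve n(5n−3)/2 > 8468 for integer n.
The largest n with value ≤ 8468 is 58 (since 8323 ≤ 8468 < 8614), so the first above is n = 59, value 8614.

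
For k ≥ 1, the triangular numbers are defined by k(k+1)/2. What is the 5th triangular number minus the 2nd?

12

5·6/2 = 15 and 2·3/2 = 3.
Difference: 15 − 3 = 12.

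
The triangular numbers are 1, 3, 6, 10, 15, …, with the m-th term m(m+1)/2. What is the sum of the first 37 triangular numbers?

Σ i(i+1)/2 = (Σi² + Σi) / 2 over i = 1..37.
Σi = 703 and Σi² = 17575.
(1·17575 + 1·703) / 2 = 18278/2 = 9139.

9139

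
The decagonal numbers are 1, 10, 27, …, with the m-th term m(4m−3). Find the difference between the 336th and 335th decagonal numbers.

2681

Consecutive decagonal numbers differ by 8n − 7: here 8·336 − 7 = 2681.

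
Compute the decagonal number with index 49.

9457

The 49th decagonal number is n(4n−3) with n = 49.
49·(4·49 − 3) = 49·193 = 9457.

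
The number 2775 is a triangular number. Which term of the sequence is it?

Set n(n+1)/2 = 2775, giving n² + n − 5550 = 0.
So n = (-1 + 149) / 2 = 148/2 = 74.

74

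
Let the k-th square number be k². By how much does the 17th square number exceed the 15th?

17² = 289 and 15² = 225.
Difference: 289 − 225 = 64.

64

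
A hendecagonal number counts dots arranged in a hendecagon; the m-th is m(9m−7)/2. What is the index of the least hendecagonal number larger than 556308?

352

Solve n(9n−7)/2 > 556308 for integer n.
The largest n with value ≤ 556308 is 351 (since 553176 ≤ 556308 < 556336), so the first above is n = 352, value 556336.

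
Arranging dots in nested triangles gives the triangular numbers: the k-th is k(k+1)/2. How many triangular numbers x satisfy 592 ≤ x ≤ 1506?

The n-th triangular number is n(n+1)/2.
Smallest index with value ≥ 592: n = 34 (giving 595).
Largest index with value ≤ 1506: n = 54 (giving 1485).
Indices 34 through 54: 21 terms.

21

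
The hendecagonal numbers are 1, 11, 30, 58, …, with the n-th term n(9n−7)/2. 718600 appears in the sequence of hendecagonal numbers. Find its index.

400

Set n(9n−7)/2 = 718600, giving 9n² − 7n − 1437200 = 0.
The discriminant is 49 + 72·718600 = 51739249, and √51739249 = 7193.
So n = (7 + 7193) / 18 = 7200/18 = 400.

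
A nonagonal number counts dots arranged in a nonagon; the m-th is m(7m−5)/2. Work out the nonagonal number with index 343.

410914

The 343rd nonagonal number is n(7n−5)/2 with n = 343.
343·(7·343 − 5)/2 = 343·2396/2 = 343·1198 = 410914.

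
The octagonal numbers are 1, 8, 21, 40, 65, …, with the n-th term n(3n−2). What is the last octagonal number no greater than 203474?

202280

Solve n(3n−2) ≤ 203474 for integer n.
n = 260 gives 202280 ≤ 203474, while n = 261 gives 203841 > 203474; so the answer is 202280.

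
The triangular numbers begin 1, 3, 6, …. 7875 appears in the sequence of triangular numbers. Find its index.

125

Set n(n+1)/2 = 7875, giving n² + n − 15750 = 0.
The discriminant is 1 + 8·7875 = 63001, and √63001 = 251.
So n = (-1 + 251) / 2 = 250/2 = 125.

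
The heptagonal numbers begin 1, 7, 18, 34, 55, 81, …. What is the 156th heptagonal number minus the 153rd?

156·(5·156 − 3)/2 = 60606 and 153·(5·153 − 3)/2 = 58293.
Difference: 60606 − 58293 = 2313.

2313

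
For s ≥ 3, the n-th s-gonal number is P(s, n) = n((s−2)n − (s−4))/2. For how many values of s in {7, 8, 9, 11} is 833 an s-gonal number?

s = 7: P(7, 18) = 783 and P(7, 19) = 874; 833 is not s-gonal.
s = 8: P(8, 17) = 833. ✓
s = 9: P(9, 15) = 750 and P(9, 16) = 856; 833 is not s-gonal.
s = 11: P(11, 14) = 833. ✓
Hits: s ∈ {8, 11} → 2.

2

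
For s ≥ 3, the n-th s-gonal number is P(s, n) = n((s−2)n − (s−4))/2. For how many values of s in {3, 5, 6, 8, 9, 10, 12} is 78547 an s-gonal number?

1

s = 3: P(3, 395) = 78210 and P(3, 396) = 78606; 78547 is not s-gonal.
s = 5: P(5, 229) = 78547. ✓
s = 6: P(6, 198) = 78210 and P(6, 199) = 79003; 78547 is not s-gonal.
s = 8: P(8, 162) = 78408 and P(8, 163) = 79381; 78547 is not s-gonal.
s = 9: P(9, 150) = 78375 and P(9, 151) = 79426; 78547 is not s-gonal.
s = 10: P(10, 140) = 77980 and P(10, 141) = 79101; 78547 is not s-gonal.
s = 12: P(12, 125) = 77625 and P(12, 126) = 78876; 78547 is not s-gonal.
Hits: s ∈ {5} → 1.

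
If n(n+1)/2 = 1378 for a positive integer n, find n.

52

Set n(n+1)/2 = 1378, giving n² + n − 2756 = 0.
The discriminant is 1 + 8·1378 = 11025, and √11025 = 105.
So n = (-1 + 105) / 2 = 104/2 = 52.
Check: 52·53/2 = 1378. ✓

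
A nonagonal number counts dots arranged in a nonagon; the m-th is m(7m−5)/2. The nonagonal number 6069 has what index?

42

Set n(7n−5)/2 = 6069, giving 7n² − 5n − 12138 = 0.
So n = (5 + 583) / 14 = 588/14 = 42.
Check: 42·(7·42 − 5)/2 = 6069. ✓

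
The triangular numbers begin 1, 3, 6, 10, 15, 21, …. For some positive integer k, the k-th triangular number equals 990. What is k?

44

Set n(n+1)/2 = 990, giving n² + n − 1980 = 0.
The discriminant is 1 + 8·990 = 7921, and √7921 = 89.
So n = (-1 + 89) / 2 = 88/2 = 44.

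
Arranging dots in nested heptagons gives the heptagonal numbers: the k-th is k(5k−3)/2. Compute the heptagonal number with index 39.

The 39th heptagonal number is n(5n−3)/2 with n = 39.
39·(5·39 − 3)/2 = 39·192/2 = 39·96 = 3744.

3744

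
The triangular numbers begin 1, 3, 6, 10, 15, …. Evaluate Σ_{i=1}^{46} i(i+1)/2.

17296

Σ i(i+1)/2 = (Σi² + Σi) / 2 over i = 1..46.
Σi = 1081 and Σi² = 33511.
(1·33511 + 1·1081) / 2 = 34592/2 = 17296.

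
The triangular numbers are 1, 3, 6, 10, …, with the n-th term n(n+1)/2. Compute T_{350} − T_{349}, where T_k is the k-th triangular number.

350

Consecutive triangular numbers differ by n: T_{350} − T_{349} = 350.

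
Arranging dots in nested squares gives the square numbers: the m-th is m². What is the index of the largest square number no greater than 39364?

Solve n² ≤ 39364 for integer n.
n = 198 gives 39204 ≤ 39364, while n = 199 gives 39601 > 39364; so the answer is index 198.

198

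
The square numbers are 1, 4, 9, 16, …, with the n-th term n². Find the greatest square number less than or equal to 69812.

69696

Solve n² ≤ 69812 for integer n.
n = 264 gives 69696 ≤ 69812, while n = 265 gives 70225 > 69812; so the answer is 69696.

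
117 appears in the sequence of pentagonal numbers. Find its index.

Set n(3n−1)/2 = 117, giving 3n² − n − 234 = 0.
The discriminant is 1 + 24·117 = 2809, and √2809 = 53.
So n = (1 + 53) / 6 = 54/6 = 9.
Check: 9·(3·9 − 1)/2 = 117. ✓

9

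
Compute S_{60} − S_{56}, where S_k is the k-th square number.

60² = 3600 and 56² = 3136.
Difference: 3600 − 3136 = 464.

464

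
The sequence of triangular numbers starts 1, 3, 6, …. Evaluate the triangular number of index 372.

The 372nd triangular number is n(n+1)/2 with n = 372.
372·373/2 = 138756/2 = 69378.

69378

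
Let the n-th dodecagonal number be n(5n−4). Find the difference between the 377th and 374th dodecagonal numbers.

11253

377·(5·377 − 4) = 709137 and 374·(5·374 − 4) = 697884.
Difference: 709137 − 697884 = 11253.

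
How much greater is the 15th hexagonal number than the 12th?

159

15·(2·15 − 1) = 435 and 12·(2·12 − 1) = 276.
Difference: 435 − 276 = 159.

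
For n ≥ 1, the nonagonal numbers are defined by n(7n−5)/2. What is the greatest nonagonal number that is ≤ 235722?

Solve n(7n−5)/2 ≤ 235722 for integer n.
n = 259 gives 234136 ≤ 235722, while n = 260 gives 235950 > 235722; so the answer is 234136.

234136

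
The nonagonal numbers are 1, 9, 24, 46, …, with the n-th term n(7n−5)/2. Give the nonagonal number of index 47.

7614

The 47th nonagonal number is n(7n−5)/2 with n = 47.
47·(7·47 − 5)/2 = 47·324/2 = 47·162 = 7614.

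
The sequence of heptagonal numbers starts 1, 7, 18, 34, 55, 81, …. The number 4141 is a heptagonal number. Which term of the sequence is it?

Set n(5n−3)/2 = 4141, giving 5n² − 3n − 8282 = 0.
The discriminant is 9 + 40·4141 = 165649, and √165649 = 407.
So n = (3 + 407) / 10 = 410/10 = 41.
Check: 41·(5·41 − 3)/2 = 4141. ✓

41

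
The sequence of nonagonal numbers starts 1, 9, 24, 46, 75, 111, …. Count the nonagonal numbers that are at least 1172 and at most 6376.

The n-th nonagonal number is n(7n−5)/2.
Smallest index with value ≥ 1172: n = 19 (giving 1216).
Largest index with value ≤ 6376: n = 43 (giving 6364).
Indices 19 through 43: 25 terms.

25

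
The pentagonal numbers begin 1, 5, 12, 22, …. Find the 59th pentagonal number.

5192

59·(3·59 − 1)/2 = 59·176/2 = 59·88 = 5192.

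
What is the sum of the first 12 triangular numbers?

Σ i(i+1)/2 = (Σi² + Σi) / 2 over i = 1..12.
Σi = 78 and Σi² = 650.
(1·650 + 1·78) / 2 = 728/2 = 364.

364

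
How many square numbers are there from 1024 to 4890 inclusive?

38

The n-th square number is n².
Smallest index with value ≥ 1024: n = 32 (giving 1024).
Largest index with value ≤ 4890: n = 69 (giving 4761).
Indices 32 through 69: 38 terms.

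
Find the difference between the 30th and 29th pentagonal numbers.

Consecutive pentagonal numbers differ by 3n − 2: here 3·30 − 2 = 88.

88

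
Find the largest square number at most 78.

Solve n² ≤ 78 for integer n.
n = 8 gives 64 ≤ 78, while n = 9 gives 81 > 78; so the answer is 64.

64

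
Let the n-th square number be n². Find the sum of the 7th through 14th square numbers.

Σ_{i=7}^{14} i² = 1015 − 91 = 924.

924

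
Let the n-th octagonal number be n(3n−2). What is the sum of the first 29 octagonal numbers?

Σ i(3i−2) = 3Σi² − 2Σi over i = 1..29.
Σi = 435 and Σi² = 8555.
3·8555 − 2·435 = 24795.

24795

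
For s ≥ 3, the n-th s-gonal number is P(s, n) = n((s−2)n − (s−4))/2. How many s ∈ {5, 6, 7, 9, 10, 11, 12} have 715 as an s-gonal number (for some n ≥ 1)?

2

s = 5: P(5, 22) = 715. ✓
s = 6: P(6, 19) = 703 and P(6, 20) = 780; 715 is not s-gonal.
s = 7: P(7, 17) = 697 and P(7, 18) = 783; 715 is not s-gonal.
s = 9: P(9, 14) = 651 and P(9, 15) = 750; 715 is not s-gonal.
s = 10: P(10, 13) = 637 and P(10, 14) = 742; 715 is not s-gonal.
s = 11: P(11, 13) = 715. ✓
s = 12: P(12, 12) = 672 and P(12, 13) = 793; 715 is not s-gonal.
Hits: s ∈ {5, 11} → 2.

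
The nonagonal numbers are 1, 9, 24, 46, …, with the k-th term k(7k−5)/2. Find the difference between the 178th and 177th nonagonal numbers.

Consecutive nonagonal numbers differ by 7n − 6: here 7·178 − 6 = 1240.

1240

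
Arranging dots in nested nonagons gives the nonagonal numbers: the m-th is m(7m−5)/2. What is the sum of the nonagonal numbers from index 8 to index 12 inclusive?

Σ i(7i−5)/2 = (7Σi² − 5Σi) / 2 over i = 8..12.
Σi = 78 − 28 = 50 and Σi² = 650 − 140 = 510.
(7·510 − 5·50) / 2 = 3320/2 = 1660.

1660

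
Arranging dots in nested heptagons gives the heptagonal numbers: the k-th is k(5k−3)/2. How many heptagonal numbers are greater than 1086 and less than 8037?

The n-th heptagonal number is n(5n−3)/2.
Smallest index with value > 1086: n = 22 (giving 1177).
Largest index with value < 8037: n = 56 (giving 7756).
Indices 22 through 56: 35 terms.

35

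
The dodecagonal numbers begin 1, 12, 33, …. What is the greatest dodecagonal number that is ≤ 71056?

Solve n(5n−4) ≤ 71056 for integer n.
n = 119 gives 70329 ≤ 71056, while n = 120 gives 71520 > 71056; so the answer is 70329.

70329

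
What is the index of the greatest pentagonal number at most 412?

Solve n(3n−1)/2 ≤ 412 for integer n.
n = 16 gives 376 ≤ 412, while n = 17 gives 425 > 412; so the answer is index 16.

16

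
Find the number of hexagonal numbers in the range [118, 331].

The n-th hexagonal number is n(2n−1).
Smallest index with value ≥ 118: n = 8 (giving 120).
Largest index with value ≤ 331: n = 13 (giving 325).
Indices 8 through 13: 6 terms.

6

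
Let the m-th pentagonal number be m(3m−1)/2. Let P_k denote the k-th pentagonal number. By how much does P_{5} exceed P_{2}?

5·(3·5 − 1)/2 = 35 and 2·(3·2 − 1)/2 = 5.
Difference: 35 − 5 = 30.

30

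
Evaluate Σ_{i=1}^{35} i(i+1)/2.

Σ i(i+1)/2 = (Σi² + Σi) / 2 over i = 1..35.
Σi = 630 and Σi² = 14910.
(1·14910 + 1·630) / 2 = 15540/2 = 7770.

7770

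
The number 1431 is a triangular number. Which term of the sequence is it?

53

Set n(n+1)/2 = 1431, giving n² + n − 2862 = 0.
The discriminant is 1 + 8·1431 = 11449, and √11449 = 107.
So n = (-1 + 107) / 2 = 106/2 = 53.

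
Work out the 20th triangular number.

210

The 20th triangular number is n(n+1)/2 with n = 20.
20·21/2 = 420/2 = 210.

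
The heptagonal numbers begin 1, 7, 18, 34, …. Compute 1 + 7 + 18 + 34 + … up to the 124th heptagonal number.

1596500

Σ i(5i−3)/2 = (5Σi² − 3Σi) / 2 over i = 1..124.
Σi = 7750 and Σi² = 643250.
(5·643250 − 3·7750) / 2 = 3193000/2 = 1596500.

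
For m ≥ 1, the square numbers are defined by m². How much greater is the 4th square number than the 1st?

15

4² = 16 and 1² = 1.
Difference: 16 − 1 = 15.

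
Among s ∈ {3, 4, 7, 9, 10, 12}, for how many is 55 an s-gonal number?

2

s = 3: P(3, 10) = 55. ✓
s = 4: P(4, 7) = 49 and P(4, 8) = 64; 55 is not s-gonal.
s = 7: P(7, 5) = 55. ✓
s = 9: P(9, 4) = 46 and P(9, 5) = 75; 55 is not s-gonal.
s = 10: P(10, 4) = 52 and P(10, 5) = 85; 55 is not s-gonal.
s = 12: P(12, 3) = 33 and P(12, 4) = 64; 55 is not s-gonal.
Hits: s ∈ {3, 7} → 2.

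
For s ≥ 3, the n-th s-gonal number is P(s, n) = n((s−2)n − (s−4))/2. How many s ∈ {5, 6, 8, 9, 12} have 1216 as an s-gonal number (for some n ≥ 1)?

2

s = 5: P(5, 28) = 1162 and P(5, 29) = 1247; 1216 is not s-gonal.
s = 6: P(6, 24) = 1128 and P(6, 25) = 1225; 1216 is not s-gonal.
s = 8: P(8, 20) = 1160 and P(8, 21) = 1281; 1216 is not s-gonal.
s = 9: P(9, 19) = 1216. ✓
s = 12: P(12, 16) = 1216. ✓
Hits: s ∈ {9, 12} → 2.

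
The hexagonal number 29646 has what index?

Set n(2n−1) = 29646, giving 2n² − n − 29646 = 0.
So n = (1 + 487) / 4 = 488/4 = 122.

122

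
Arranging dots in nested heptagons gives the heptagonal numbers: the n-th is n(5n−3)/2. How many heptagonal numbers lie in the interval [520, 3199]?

22

The n-th heptagonal number is n(5n−3)/2.
Smallest index with value ≥ 520: n = 15 (giving 540).
Largest index with value ≤ 3199: n = 36 (giving 3186).
Indices 15 through 36: 22 terms.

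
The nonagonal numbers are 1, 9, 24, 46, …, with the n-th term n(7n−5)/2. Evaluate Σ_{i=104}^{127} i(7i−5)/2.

Σ i(7i−5)/2 = (7Σi² − 5Σi) / 2 over i = 104..127.
Σi = 8128 − 5356 = 2772 and Σi² = 690880 − 369564 = 321316.
(7·321316 − 5·2772) / 2 = 2235352/2 = 1117676.

1117676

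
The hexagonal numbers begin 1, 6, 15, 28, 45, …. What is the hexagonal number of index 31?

1891

The 31st hexagonal number is n(2n−1) with n = 31.
31·(2·31 − 1) = 31·61 = 1891.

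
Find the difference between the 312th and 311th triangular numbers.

Consecutive triangular numbers differ by n: T_{312} − T_{311} = 312.

312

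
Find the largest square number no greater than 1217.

1156

Solve n² ≤ 1217 for integer n.
n = 34 gives 1156 ≤ 1217, while n = 35 gives 1225 > 1217; so the answer is 1156.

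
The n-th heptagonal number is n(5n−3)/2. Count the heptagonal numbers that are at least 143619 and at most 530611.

The n-th heptagonal number is n(5n−3)/2.
Smallest index with value ≥ 143619: n = 240 (giving 143640).
Largest index with value ≤ 530611: n = 461 (giving 530611).
Indices 240 through 461: 222 terms.

222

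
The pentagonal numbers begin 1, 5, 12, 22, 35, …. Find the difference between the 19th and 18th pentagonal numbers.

55

Consecutive pentagonal numbers differ by 3n − 2: here 3·19 − 2 = 55.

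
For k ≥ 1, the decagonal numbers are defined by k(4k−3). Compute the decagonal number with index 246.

The 246th decagonal number is n(4n−3) with n = 246.
246·(4·246 − 3) = 246·981 = 241326.

241326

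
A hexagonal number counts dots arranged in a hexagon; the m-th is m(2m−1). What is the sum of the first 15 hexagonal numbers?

Σ i(2i−1) = 2Σi² − Σi over i = 1..15.
Σi = 120 and Σi² = 1240.
2·1240 − 1·120 = 2360.

2360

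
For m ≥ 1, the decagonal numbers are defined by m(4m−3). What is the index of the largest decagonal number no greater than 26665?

Solve n(4n−3) ≤ 26665 for integer n.
n = 82 gives 26650 ≤ 26665, while n = 83 gives 27307 > 26665; so the answer is index 82.

82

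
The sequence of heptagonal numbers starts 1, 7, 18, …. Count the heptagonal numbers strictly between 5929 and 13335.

The n-th heptagonal number is n(5n−3)/2.
Smallest index with value > 5929: n = 50 (giving 6175).
Largest index with value < 13335: n = 73 (giving 13213).
Indices 50 through 73: 24 terms.

24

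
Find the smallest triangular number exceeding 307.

325

Solve n(n+1)/2 > 307 for integer n.
The largest n with value ≤ 307 is 24 (since 300 ≤ 307 < 325), so the first above is n = 25, value 325.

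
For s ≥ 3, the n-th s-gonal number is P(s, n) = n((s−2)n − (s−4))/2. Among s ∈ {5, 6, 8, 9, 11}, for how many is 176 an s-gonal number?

2

s = 5: P(5, 11) = 176. ✓
s = 6: P(6, 9) = 153 and P(6, 10) = 190; 176 is not s-gonal.
s = 8: P(8, 8) = 176. ✓
s = 9: P(9, 7) = 154 and P(9, 8) = 204; 176 is not s-gonal.
s = 11: P(11, 6) = 141 and P(11, 7) = 196; 176 is not s-gonal.
Hits: s ∈ {5, 8} → 2.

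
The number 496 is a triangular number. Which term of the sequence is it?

Set n(n+1)/2 = 496, giving n² + n − 992 = 0.
The discriminant is 1 + 8·496 = 3969, and √3969 = 63.
So n = (-1 + 63) / 2 = 62/2 = 31.
Check: 31·32/2 = 496. ✓

31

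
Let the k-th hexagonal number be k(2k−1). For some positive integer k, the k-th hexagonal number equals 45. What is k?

5

Set n(2n−1) = 45, giving 2n² − n − 45 = 0.
The discriminant is 1 + 8·45 = 361, and √361 = 19.
So n = (1 + 19) / 4 = 20/4 = 5.
Check: 5·(2·5 − 1) = 45. ✓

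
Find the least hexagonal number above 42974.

Solve n(2n−1) > 42974 for integer n.
The largest n with value ≤ 42974 is 146 (since 42486 ≤ 42974 < 43071), so the first above is n = 147, value 43071.

43071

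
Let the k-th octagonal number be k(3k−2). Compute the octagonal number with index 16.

The 16th octagonal number is n(3n−2) with n = 16.
16·(3·16 − 2) = 16·46 = 736.

736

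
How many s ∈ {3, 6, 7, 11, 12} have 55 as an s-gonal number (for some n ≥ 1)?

2

s = 3: P(3, 10) = 55. ✓
s = 6: P(6, 5) = 45 and P(6, 6) = 66; 55 is not s-gonal.
s = 7: P(7, 5) = 55. ✓
s = 11: P(11, 3) = 30 and P(11, 4) = 58; 55 is not s-gonal.
s = 12: P(12, 3) = 33 and P(12, 4) = 64; 55 is not s-gonal.
Hits: s ∈ {3, 7} → 2.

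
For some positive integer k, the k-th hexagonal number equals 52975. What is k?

Set n(2n−1) = 52975, giving 2n² − n − 52975 = 0.
So n = (1 + 651) / 4 = 652/4 = 163.

163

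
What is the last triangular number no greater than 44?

Solve n(n+1)/2 ≤ 44 for integer n.
n = 8 gives 36 ≤ 44, while n = 9 gives 45 > 44; so the answer is 36.

36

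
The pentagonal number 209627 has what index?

Set n(3n−1)/2 = 209627, giving 3n² − n − 419254 = 0.
So n = (1 + 2243) / 6 = 2244/6 = 374.

374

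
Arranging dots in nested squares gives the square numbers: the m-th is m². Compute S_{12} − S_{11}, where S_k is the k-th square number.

n² − (n−1)² = 2n − 1, so 12² − 11² = 2·12 − 1 = 23.

23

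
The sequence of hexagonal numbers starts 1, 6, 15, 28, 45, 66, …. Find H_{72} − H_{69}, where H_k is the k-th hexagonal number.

72·(2·72 − 1) = 10296 and 69·(2·69 − 1) = 9453.
Difference: 10296 − 9453 = 843.

843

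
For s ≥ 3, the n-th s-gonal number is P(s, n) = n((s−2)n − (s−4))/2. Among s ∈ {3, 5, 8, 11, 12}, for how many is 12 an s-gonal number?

2

s = 3: P(3, 4) = 10 and P(3, 5) = 15; 12 is not s-gonal.
s = 5: P(5, 3) = 12. ✓
s = 8: P(8, 2) = 8 and P(8, 3) = 21; 12 is not s-gonal.
s = 11: P(11, 2) = 11 and P(11, 3) = 30; 12 is not s-gonal.
s = 12: P(12, 2) = 12. ✓
Hits: s ∈ {5, 12} → 2.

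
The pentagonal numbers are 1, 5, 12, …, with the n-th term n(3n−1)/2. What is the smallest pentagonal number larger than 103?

Solve n(3n−1)/2 > 103 for integer n.
The largest n with value ≤ 103 is 8 (since 92 ≤ 103 < 117), so the first above is n = 9, value 117.

117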